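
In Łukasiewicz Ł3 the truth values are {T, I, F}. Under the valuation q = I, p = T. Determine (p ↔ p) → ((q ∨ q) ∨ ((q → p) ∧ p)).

p ↔ p = T ↔ T = T
q ∨ q = I ∨ I = I
q → p = I → T = T  [min(1, 1−½+1)]
(q → p) ∧ p = T ∧ T = T
(q ∨ q) ∨ ((q → p) ∧ p) = I ∨ T = T
(p ↔ p) → ((q ∨ q) ∨ ((q → p) ∧ p)) = T → T = T

T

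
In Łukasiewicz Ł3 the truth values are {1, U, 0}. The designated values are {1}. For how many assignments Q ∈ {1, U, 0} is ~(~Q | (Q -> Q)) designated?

0

Q=1: 0 ·
Q=U: 0 ·
Q=0: 0 ·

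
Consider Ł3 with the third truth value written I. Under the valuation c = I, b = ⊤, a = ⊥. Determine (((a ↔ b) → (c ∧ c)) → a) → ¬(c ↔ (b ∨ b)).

⊤

a ↔ b = ⊥ ↔ ⊤ = ⊥
c ∧ c = I ∧ I = I
(a ↔ b) → (c ∧ c) = ⊥ → I = ⊤  [min(1, 1−0+½)]
((a ↔ b) → (c ∧ c)) → a = ⊤ → ⊥ = ⊥
b ∨ b = ⊤ ∨ ⊤ = ⊤
c ↔ (b ∨ b) = I ↔ ⊤ = I
¬(c ↔ (b ∨ b)) = ¬I = I
(((a ↔ b) → (c ∧ c)) → a) → ¬(c ↔ (b ∨ b)) = ⊥ → I = ⊤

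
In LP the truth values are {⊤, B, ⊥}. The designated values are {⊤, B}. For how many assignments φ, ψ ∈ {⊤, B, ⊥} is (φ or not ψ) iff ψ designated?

5

Of the 9 assignments, 5 give a value in {⊤, B}.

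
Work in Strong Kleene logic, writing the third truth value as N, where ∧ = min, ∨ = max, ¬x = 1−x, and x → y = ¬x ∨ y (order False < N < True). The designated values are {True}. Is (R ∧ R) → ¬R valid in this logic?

No

Countermodel: R=True gives False, which is not designated.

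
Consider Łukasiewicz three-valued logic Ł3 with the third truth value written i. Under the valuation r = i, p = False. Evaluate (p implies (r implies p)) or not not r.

r implies p = i implies False = i  [min(1, 1−½+0)]
p implies (r implies p) = False implies i = True
not r = not i = i
not not r = not i = i
(p implies (r implies p)) or not not r = True or i = True

True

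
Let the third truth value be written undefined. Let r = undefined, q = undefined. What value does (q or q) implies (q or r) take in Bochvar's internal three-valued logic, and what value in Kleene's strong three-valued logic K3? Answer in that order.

In Bochvar's internal three-valued logic: q or q = undefined or undefined = undefined
q or r = undefined or undefined = undefined
(q or q) implies (q or r) = undefined implies undefined = undefined
In Kleene's strong three-valued logic K3: q or q = undefined or undefined = undefined
q or r = undefined or undefined = undefined
(q or q) implies (q or r) = undefined implies undefined = undefined  [not undefined or undefined]

undefined; undefined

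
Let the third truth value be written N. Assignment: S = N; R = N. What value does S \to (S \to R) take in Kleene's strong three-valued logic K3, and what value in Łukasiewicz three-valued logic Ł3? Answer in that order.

In Kleene's strong three-valued logic K3: S \to R = N \to N = N  [\lnot N \lor N]
S \to (S \to R) = N \to N = N
In Łukasiewicz three-valued logic Ł3: S \to R = N \to N = True  [min(1, 1−½+½)]
S \to (S \to R) = N \to True = True
They differ because Kleene's strong three-valued logic K3 and Łukasiewicz three-valued logic Ł3 treat N differently under implication.

N; True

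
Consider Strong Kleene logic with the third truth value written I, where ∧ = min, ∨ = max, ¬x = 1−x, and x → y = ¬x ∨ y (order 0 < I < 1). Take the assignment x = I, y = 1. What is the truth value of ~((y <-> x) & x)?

I

y <-> x = 1 <-> I = I
(y <-> x) & x = I & I = I
~((y <-> x) & x) = ~I = I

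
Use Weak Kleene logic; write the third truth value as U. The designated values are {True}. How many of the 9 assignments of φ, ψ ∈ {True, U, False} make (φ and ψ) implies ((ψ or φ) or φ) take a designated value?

4

Designated under: (φ=True, ψ=True); (φ=True, ψ=False); (φ=False, ψ=True); (φ=False, ψ=False).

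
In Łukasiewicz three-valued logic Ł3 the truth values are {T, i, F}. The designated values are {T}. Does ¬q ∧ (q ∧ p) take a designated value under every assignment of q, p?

No

Countermodel: q=T, p=T gives F, which is not designated.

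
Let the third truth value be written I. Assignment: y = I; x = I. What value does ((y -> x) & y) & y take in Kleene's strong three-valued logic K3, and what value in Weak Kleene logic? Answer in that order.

In Kleene's strong three-valued logic K3: y -> x = I -> I = I  [~I | I]
(y -> x) & y = I & I = I
((y -> x) & y) & y = I & I = I
In Weak Kleene logic: y -> x = I -> I = I  [any arg is the third value ⇒ result is the third value]
(y -> x) & y = I & I = I
((y -> x) & y) & y = I & I = I

I; I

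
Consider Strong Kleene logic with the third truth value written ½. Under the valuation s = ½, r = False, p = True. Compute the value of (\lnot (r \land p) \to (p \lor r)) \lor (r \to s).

r \land p = False \land True = False
\lnot (r \land p) = \lnot False = True
p \lor r = True \lor False = True
\lnot (r \land p) \to (p \lor r) = True \to True = True
r \to s = False \to ½ = True  [\lnot False \lor ½]
(\lnot (r \land p) \to (p \lor r)) \lor (r \to s) = True \lor True = True

True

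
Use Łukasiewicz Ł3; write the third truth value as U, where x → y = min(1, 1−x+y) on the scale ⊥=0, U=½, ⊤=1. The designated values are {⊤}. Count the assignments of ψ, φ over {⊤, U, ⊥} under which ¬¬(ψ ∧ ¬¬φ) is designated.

1

Designated under: (ψ=⊤, φ=⊤).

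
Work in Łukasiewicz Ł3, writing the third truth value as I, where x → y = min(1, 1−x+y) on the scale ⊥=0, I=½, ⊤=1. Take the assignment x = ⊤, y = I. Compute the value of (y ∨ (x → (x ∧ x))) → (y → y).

x ∧ x = ⊤ ∧ ⊤ = ⊤
x → (x ∧ x) = ⊤ → ⊤ = ⊤
y ∨ (x → (x ∧ x)) = I ∨ ⊤ = ⊤
y → y = I → I = ⊤  [min(1, 1−½+½)]
(y ∨ (x → (x ∧ x))) → (y → y) = ⊤ → ⊤ = ⊤

⊤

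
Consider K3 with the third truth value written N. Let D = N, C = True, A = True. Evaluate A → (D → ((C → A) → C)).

True

C → A = True → True = True
(C → A) → C = True → True = True
D → ((C → A) → C) = N → True = True  [¬N ∨ True]
A → (D → ((C → A) → C)) = True → True = True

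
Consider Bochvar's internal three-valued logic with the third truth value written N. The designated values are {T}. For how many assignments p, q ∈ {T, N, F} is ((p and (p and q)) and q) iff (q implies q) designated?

1

Designated under: (p=T, q=T).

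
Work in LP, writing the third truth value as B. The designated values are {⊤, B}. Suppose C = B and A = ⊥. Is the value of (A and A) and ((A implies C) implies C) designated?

No

A and A = ⊥ and ⊥ = ⊥
A implies C = ⊥ implies B = ⊤  [not ⊥ or B]
(A implies C) implies C = ⊤ implies B = B
(A and A) and ((A implies C) implies C) = ⊥ and B = ⊥
⊥ ∉ {⊤, B}.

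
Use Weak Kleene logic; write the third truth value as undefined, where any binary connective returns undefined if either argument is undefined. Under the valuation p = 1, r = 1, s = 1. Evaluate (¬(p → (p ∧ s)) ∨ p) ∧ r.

1

p ∧ s = 1 ∧ 1 = 1
p → (p ∧ s) = 1 → 1 = 1
¬(p → (p ∧ s)) = ¬1 = 0
¬(p → (p ∧ s)) ∨ p = 0 ∨ 1 = 1
(¬(p → (p ∧ s)) ∨ p) ∧ r = 1 ∧ 1 = 1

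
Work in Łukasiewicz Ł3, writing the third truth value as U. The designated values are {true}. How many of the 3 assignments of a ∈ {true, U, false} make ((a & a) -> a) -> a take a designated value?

a=true: true ✓
a=U: U ·
a=false: false ·

1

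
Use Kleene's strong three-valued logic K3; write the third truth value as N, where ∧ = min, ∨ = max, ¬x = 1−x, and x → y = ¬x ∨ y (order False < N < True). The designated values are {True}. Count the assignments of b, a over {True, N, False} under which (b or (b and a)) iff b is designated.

Of the 9 assignments, 6 give a value in {True}.

6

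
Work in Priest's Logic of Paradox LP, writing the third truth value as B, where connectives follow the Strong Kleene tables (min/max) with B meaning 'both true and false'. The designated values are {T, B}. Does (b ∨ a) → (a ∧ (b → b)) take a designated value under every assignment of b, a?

Countermodel: b=T, a=F gives F, which is not designated.

No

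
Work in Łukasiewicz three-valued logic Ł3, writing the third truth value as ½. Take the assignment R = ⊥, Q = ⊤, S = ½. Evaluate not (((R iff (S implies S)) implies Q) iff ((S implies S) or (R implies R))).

S implies S = ½ implies ½ = ⊤  [min(1, 1−½+½)]
R iff (S implies S) = ⊥ iff ⊤ = ⊥
(R iff (S implies S)) implies Q = ⊥ implies ⊤ = ⊤
S implies S = ½ implies ½ = ⊤
R implies R = ⊥ implies ⊥ = ⊤
(S implies S) or (R implies R) = ⊤ or ⊤ = ⊤
((R iff (S implies S)) implies Q) iff ((S implies S) or (R implies R)) = ⊤ iff ⊤ = ⊤
not (((R iff (S implies S)) implies Q) iff ((S implies S) or (R implies R))) = not ⊤ = ⊥

⊥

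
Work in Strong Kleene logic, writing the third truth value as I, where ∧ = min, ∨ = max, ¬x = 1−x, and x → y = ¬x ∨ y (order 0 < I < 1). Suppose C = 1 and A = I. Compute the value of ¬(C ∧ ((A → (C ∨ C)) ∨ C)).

0

C ∨ C = 1 ∨ 1 = 1
A → (C ∨ C) = I → 1 = 1  [¬I ∨ 1]
(A → (C ∨ C)) ∨ C = 1 ∨ 1 = 1
C ∧ ((A → (C ∨ C)) ∨ C) = 1 ∧ 1 = 1
¬(C ∧ ((A → (C ∨ C)) ∨ C)) = ¬1 = 0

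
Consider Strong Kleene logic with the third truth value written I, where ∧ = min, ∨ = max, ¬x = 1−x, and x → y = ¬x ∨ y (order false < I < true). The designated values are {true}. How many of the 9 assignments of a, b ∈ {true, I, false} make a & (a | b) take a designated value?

Designated under: (a=true, b=true); (a=true, b=I); (a=true, b=false).

3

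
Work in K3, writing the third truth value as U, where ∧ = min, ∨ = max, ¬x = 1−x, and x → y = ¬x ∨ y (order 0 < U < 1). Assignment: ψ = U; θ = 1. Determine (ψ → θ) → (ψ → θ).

1

ψ → θ = U → 1 = 1  [¬U ∨ 1]
ψ → θ = U → 1 = 1
(ψ → θ) → (ψ → θ) = 1 → 1 = 1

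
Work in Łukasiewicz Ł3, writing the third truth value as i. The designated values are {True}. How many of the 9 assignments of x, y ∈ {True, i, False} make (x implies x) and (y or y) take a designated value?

3

Designated under: (x=True, y=True); (x=i, y=True); (x=False, y=True).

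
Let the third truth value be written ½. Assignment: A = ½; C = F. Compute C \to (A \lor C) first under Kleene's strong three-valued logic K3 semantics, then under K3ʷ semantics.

In Kleene's strong three-valued logic K3: A \lor C = ½ \lor F = ½
C \to (A \lor C) = F \to ½ = T
In K3ʷ: A \lor C = ½ \lor F = ½
C \to (A \lor C) = F \to ½ = ½
They differ because Kleene's strong three-valued logic K3 and K3ʷ treat ½ differently under the binary connectives.

T; ½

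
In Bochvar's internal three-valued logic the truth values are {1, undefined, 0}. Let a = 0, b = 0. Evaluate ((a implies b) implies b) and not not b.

0

a implies b = 0 implies 0 = 1
(a implies b) implies b = 1 implies 0 = 0
not b = not 0 = 1
not not b = not 1 = 0
((a implies b) implies b) and not not b = 0 and 0 = 0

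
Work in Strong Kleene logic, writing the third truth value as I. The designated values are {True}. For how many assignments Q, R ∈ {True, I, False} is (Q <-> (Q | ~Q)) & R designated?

1

Designated under: (Q=True, R=True).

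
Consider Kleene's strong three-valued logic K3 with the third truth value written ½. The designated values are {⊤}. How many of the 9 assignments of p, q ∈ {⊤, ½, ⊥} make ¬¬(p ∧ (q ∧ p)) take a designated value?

Designated under: (p=⊤, q=⊤).

1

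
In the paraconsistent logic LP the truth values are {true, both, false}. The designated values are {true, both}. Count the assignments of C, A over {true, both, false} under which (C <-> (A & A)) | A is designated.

Of the 9 assignments, 8 give a value in {true, both}.

8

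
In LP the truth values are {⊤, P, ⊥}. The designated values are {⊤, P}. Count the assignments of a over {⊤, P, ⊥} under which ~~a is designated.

2

a=⊤: ⊤ ✓
a=P: P ✓
a=⊥: ⊥ ·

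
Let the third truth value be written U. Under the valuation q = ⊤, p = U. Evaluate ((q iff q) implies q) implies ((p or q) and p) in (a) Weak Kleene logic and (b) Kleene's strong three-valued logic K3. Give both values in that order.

In Weak Kleene logic: q iff q = ⊤ iff ⊤ = ⊤
(q iff q) implies q = ⊤ implies ⊤ = ⊤
p or q = U or ⊤ = U
(p or q) and p = U and U = U
((q iff q) implies q) implies ((p or q) and p) = ⊤ implies U = U  [any arg is the third value ⇒ result is the third value]
In Kleene's strong three-valued logic K3: q iff q = ⊤ iff ⊤ = ⊤
(q iff q) implies q = ⊤ implies ⊤ = ⊤
p or q = U or ⊤ = ⊤
(p or q) and p = ⊤ and U = U
((q iff q) implies q) implies ((p or q) and p) = ⊤ implies U = U

U; U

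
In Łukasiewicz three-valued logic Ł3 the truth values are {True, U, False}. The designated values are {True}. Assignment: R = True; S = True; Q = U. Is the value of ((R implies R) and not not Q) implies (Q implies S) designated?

R implies R = True implies True = True
not Q = not U = U
not not Q = not U = U
(R implies R) and not not Q = True and U = U
Q implies S = U implies True = True
((R implies R) and not not Q) implies (Q implies S) = U implies True = True
True ∈ {True}.

Yes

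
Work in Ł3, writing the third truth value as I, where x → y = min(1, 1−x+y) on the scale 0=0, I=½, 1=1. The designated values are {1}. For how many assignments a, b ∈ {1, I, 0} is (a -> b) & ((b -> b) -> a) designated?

1

Designated under: (a=1, b=1).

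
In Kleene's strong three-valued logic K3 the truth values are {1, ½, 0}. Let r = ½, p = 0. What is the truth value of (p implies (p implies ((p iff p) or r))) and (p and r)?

p iff p = 0 iff 0 = 1
(p iff p) or r = 1 or ½ = 1
p implies ((p iff p) or r) = 0 implies 1 = 1
p implies (p implies ((p iff p) or r)) = 0 implies 1 = 1
p and r = 0 and ½ = 0
(p implies (p implies ((p iff p) or r))) and (p and r) = 1 and 0 = 0

0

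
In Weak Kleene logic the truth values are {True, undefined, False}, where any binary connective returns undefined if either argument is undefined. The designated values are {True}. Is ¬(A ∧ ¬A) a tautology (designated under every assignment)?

Countermodel: A=undefined gives undefined, which is not designated.

No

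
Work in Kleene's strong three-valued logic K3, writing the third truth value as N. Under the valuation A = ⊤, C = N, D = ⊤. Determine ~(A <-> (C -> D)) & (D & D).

C -> D = N -> ⊤ = ⊤
A <-> (C -> D) = ⊤ <-> ⊤ = ⊤
~(A <-> (C -> D)) = ~⊤ = ⊥
D & D = ⊤ & ⊤ = ⊤
~(A <-> (C -> D)) & (D & D) = ⊥ & ⊤ = ⊥

⊥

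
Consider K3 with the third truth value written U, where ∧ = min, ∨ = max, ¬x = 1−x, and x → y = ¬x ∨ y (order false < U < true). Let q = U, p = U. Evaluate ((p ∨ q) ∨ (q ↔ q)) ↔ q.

U

p ∨ q = U ∨ U = U
q ↔ q = U ↔ U = U
(p ∨ q) ∨ (q ↔ q) = U ∨ U = U
((p ∨ q) ∨ (q ↔ q)) ↔ q = U ↔ U = U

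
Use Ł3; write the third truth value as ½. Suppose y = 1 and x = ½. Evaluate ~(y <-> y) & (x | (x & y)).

0

y <-> y = 1 <-> 1 = 1
~(y <-> y) = ~1 = 0
x & y = ½ & 1 = ½
x | (x & y) = ½ | ½ = ½
~(y <-> y) & (x | (x & y)) = 0 & ½ = 0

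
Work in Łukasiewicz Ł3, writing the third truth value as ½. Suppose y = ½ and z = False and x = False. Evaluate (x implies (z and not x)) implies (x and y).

False

not x = not False = True
z and not x = False and True = False
x implies (z and not x) = False implies False = True
x and y = False and ½ = False
(x implies (z and not x)) implies (x and y) = True implies False = False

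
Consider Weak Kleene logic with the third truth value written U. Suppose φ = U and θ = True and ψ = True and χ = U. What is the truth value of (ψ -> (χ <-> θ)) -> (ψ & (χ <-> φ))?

U

χ <-> θ = U <-> True = U
ψ -> (χ <-> θ) = True -> U = U  [any arg is the third value ⇒ result is the third value]
χ <-> φ = U <-> U = U
ψ & (χ <-> φ) = True & U = U
(ψ -> (χ <-> θ)) -> (ψ & (χ <-> φ)) = U -> U = U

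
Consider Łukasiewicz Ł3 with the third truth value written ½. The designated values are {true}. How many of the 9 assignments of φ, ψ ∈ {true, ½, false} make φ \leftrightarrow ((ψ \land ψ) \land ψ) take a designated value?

Designated under: (φ=true, ψ=true); (φ=½, ψ=½); (φ=false, ψ=false).

3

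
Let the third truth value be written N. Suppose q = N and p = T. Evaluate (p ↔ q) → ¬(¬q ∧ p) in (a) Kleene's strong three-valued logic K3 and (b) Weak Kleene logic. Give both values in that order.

N; N

In Kleene's strong three-valued logic K3: p ↔ q = T ↔ N = N
¬q = ¬N = N
¬q ∧ p = N ∧ T = N
¬(¬q ∧ p) = ¬N = N
(p ↔ q) → ¬(¬q ∧ p) = N → N = N  [¬N ∨ N]
In Weak Kleene logic: p ↔ q = T ↔ N = N
¬q = ¬N = N
¬q ∧ p = N ∧ T = N
¬(¬q ∧ p) = ¬N = N
(p ↔ q) → ¬(¬q ∧ p) = N → N = N  [any arg is the third value ⇒ result is the third value]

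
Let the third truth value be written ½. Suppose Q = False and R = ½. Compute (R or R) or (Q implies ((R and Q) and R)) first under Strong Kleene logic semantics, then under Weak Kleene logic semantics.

True; ½

In Strong Kleene logic: R or R = ½ or ½ = ½
R and Q = ½ and False = False
(R and Q) and R = False and ½ = False
Q implies ((R and Q) and R) = False implies False = True
(R or R) or (Q implies ((R and Q) and R)) = ½ or True = True
In Weak Kleene logic: R or R = ½ or ½ = ½
R and Q = ½ and False = ½
(R and Q) and R = ½ and ½ = ½
Q implies ((R and Q) and R) = False implies ½ = ½  [any arg is the third value ⇒ result is the third value]
(R or R) or (Q implies ((R and Q) and R)) = ½ or ½ = ½
They differ because Strong Kleene logic and Weak Kleene logic treat ½ differently under the binary connectives.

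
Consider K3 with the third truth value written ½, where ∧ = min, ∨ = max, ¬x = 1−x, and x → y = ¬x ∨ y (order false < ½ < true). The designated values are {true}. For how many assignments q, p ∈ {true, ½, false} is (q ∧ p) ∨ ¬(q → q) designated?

1

Designated under: (q=true, p=true).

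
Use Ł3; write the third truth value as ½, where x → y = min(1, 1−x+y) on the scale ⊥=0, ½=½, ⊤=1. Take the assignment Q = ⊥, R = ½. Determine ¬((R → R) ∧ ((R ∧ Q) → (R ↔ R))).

⊥

R → R = ½ → ½ = ⊤
R ∧ Q = ½ ∧ ⊥ = ⊥
R ↔ R = ½ ↔ ½ = ⊤
(R ∧ Q) → (R ↔ R) = ⊥ → ⊤ = ⊤
(R → R) ∧ ((R ∧ Q) → (R ↔ R)) = ⊤ ∧ ⊤ = ⊤
¬((R → R) ∧ ((R ∧ Q) → (R ↔ R))) = ¬⊤ = ⊥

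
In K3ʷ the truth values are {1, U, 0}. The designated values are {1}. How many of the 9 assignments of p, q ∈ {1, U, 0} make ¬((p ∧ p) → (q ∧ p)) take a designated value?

1

Designated under: (p=1, q=0).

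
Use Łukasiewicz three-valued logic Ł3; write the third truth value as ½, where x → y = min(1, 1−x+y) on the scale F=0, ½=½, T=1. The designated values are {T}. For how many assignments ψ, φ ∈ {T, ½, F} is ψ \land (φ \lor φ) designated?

1

Designated under: (ψ=T, φ=T).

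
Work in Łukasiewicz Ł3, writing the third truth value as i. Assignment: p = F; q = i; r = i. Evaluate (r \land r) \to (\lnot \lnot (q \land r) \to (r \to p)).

r \land r = i \land i = i
q \land r = i \land i = i
\lnot (q \land r) = \lnot i = i
\lnot \lnot (q \land r) = \lnot i = i
r \to p = i \to F = i  [min(1, 1−½+0)]
\lnot \lnot (q \land r) \to (r \to p) = i \to i = T
(r \land r) \to (\lnot \lnot (q \land r) \to (r \to p)) = i \to T = T

T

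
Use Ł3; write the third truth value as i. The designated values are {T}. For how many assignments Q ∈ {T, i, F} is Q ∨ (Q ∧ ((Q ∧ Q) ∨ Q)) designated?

Q=T: T ✓
Q=i: i ·
Q=F: F ·

1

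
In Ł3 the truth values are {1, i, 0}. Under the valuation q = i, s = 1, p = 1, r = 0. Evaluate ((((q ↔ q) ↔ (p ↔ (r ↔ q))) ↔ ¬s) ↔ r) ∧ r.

q ↔ q = i ↔ i = 1  [1 − |½−½|]
r ↔ q = 0 ↔ i = i
p ↔ (r ↔ q) = 1 ↔ i = i
(q ↔ q) ↔ (p ↔ (r ↔ q)) = 1 ↔ i = i
¬s = ¬1 = 0
((q ↔ q) ↔ (p ↔ (r ↔ q))) ↔ ¬s = i ↔ 0 = i
(((q ↔ q) ↔ (p ↔ (r ↔ q))) ↔ ¬s) ↔ r = i ↔ 0 = i
((((q ↔ q) ↔ (p ↔ (r ↔ q))) ↔ ¬s) ↔ r) ∧ r = i ∧ 0 = 0

0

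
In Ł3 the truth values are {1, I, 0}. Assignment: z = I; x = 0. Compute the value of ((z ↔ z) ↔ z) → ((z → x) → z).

1

z ↔ z = I ↔ I = 1  [1 − |½−½|]
(z ↔ z) ↔ z = 1 ↔ I = I
z → x = I → 0 = I
(z → x) → z = I → I = 1
((z ↔ z) ↔ z) → ((z → x) → z) = I → 1 = 1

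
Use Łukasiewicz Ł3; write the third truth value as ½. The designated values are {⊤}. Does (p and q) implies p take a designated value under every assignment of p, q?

Every assignment of p, q over {⊤, ½, ⊥} gives a value in {⊤}.
In particular, with p=½, q=½: (p and q) implies p = ⊤.

Yes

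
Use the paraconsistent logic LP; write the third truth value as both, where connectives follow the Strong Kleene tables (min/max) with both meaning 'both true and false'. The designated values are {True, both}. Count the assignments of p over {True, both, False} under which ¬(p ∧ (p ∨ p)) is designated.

p=True: False ·
p=both: both ✓
p=False: True ✓

2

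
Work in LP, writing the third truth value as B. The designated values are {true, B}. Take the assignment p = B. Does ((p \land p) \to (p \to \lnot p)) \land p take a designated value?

p \land p = B \land B = B
\lnot p = \lnot B = B
p \to \lnot p = B \to B = B  [\lnot B \lor B]
(p \land p) \to (p \to \lnot p) = B \to B = B
((p \land p) \to (p \to \lnot p)) \land p = B \land B = B
B ∈ {true, B}.

Yes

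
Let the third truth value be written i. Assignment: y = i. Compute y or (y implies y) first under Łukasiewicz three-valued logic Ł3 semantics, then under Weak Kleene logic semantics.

true; i

In Łukasiewicz three-valued logic Ł3: y implies y = i implies i = true
y or (y implies y) = i or true = true
In Weak Kleene logic: y implies y = i implies i = i  [any arg is the third value ⇒ result is the third value]
y or (y implies y) = i or i = i
They differ because Łukasiewicz three-valued logic Ł3 and Weak Kleene logic treat i differently under the binary connectives.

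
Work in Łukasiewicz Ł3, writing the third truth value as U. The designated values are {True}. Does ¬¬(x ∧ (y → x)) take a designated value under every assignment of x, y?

Countermodel: x=U, y=True gives U, which is not designated.

No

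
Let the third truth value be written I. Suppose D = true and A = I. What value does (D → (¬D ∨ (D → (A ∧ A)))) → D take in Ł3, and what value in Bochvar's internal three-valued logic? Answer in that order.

In Ł3: ¬D = ¬true = false
A ∧ A = I ∧ I = I
D → (A ∧ A) = true → I = I  [min(1, 1−1+½)]
¬D ∨ (D → (A ∧ A)) = false ∨ I = I
D → (¬D ∨ (D → (A ∧ A))) = true → I = I
(D → (¬D ∨ (D → (A ∧ A)))) → D = I → true = true
In Bochvar's internal three-valued logic: ¬D = ¬true = false
A ∧ A = I ∧ I = I
D → (A ∧ A) = true → I = I  [any arg is the third value ⇒ result is the third value]
¬D ∨ (D → (A ∧ A)) = false ∨ I = I
D → (¬D ∨ (D → (A ∧ A))) = true → I = I
(D → (¬D ∨ (D → (A ∧ A)))) → D = I → true = I
They differ because Ł3 and Bochvar's internal three-valued logic treat I differently under the binary connectives.

true; I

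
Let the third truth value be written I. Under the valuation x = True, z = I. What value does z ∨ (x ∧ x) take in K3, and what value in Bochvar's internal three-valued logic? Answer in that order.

True; I

In K3: x ∧ x = True ∧ True = True
z ∨ (x ∧ x) = I ∨ True = True
In Bochvar's internal three-valued logic: x ∧ x = True ∧ True = True
z ∨ (x ∧ x) = I ∨ True = I
They differ because K3 and Bochvar's internal three-valued logic treat I differently under the binary connectives.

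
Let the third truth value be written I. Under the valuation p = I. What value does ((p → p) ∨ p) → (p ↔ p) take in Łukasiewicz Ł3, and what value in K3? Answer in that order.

True; I

In Łukasiewicz Ł3: p → p = I → I = True  [min(1, 1−½+½)]
(p → p) ∨ p = True ∨ I = True
p ↔ p = I ↔ I = True
((p → p) ∨ p) → (p ↔ p) = True → True = True
In K3: p → p = I → I = I  [¬I ∨ I]
(p → p) ∨ p = I ∨ I = I
p ↔ p = I ↔ I = I
((p → p) ∨ p) → (p ↔ p) = I → I = I
They differ because Łukasiewicz Ł3 and K3 treat I differently under implication.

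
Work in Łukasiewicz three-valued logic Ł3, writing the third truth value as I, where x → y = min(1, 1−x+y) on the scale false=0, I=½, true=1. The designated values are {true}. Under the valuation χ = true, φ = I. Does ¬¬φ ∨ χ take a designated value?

Yes

¬φ = ¬I = I
¬¬φ = ¬I = I
¬¬φ ∨ χ = I ∨ true = true
true ∈ {true}.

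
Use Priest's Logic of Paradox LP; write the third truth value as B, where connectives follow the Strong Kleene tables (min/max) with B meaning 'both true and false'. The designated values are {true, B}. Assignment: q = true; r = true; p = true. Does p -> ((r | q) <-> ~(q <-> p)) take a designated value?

No

r | q = true | true = true
q <-> p = true <-> true = true
~(q <-> p) = ~true = false
(r | q) <-> ~(q <-> p) = true <-> false = false
p -> ((r | q) <-> ~(q <-> p)) = true -> false = false
false ∉ {true, B}.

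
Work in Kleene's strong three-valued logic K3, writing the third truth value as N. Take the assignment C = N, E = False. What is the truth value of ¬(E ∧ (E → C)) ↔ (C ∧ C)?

E → C = False → N = True
E ∧ (E → C) = False ∧ True = False
¬(E ∧ (E → C)) = ¬False = True
C ∧ C = N ∧ N = N
¬(E ∧ (E → C)) ↔ (C ∧ C) = True ↔ N = N

N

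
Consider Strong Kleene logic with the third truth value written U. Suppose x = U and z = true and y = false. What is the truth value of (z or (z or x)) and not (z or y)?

z or x = true or U = true
z or (z or x) = true or true = true
z or y = true or false = true
not (z or y) = not true = false
(z or (z or x)) and not (z or y) = true and false = false

false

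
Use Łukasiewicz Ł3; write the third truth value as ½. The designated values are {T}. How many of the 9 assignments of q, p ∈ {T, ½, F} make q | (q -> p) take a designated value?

8

Of the 9 assignments, 8 give a value in {T}.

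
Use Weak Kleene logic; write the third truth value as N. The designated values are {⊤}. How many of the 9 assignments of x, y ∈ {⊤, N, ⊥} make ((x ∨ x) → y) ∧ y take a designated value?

Designated under: (x=⊤, y=⊤); (x=⊥, y=⊤).

2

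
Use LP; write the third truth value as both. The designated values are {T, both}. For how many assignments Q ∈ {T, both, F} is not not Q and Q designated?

2

Q=T: T ✓
Q=both: both ✓
Q=F: F ·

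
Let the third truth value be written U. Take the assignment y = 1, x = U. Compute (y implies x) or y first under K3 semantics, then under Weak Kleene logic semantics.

In K3: y implies x = 1 implies U = U  [not 1 or U]
(y implies x) or y = U or 1 = 1
In Weak Kleene logic: y implies x = 1 implies U = U  [any arg is the third value ⇒ result is the third value]
(y implies x) or y = U or 1 = U
They differ because K3 and Weak Kleene logic treat U differently under the binary connectives.

1; U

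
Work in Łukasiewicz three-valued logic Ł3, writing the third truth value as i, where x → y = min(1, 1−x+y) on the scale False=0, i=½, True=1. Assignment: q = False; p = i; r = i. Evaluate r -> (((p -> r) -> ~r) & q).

i

p -> r = i -> i = True  [min(1, 1−½+½)]
~r = ~i = i
(p -> r) -> ~r = True -> i = i
((p -> r) -> ~r) & q = i & False = False
r -> (((p -> r) -> ~r) & q) = i -> False = i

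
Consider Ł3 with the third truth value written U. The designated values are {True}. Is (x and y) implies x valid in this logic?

Every assignment of x, y over {True, U, False} gives a value in {True}.
In particular, with x=U, y=U: (x and y) implies x = True.

Yes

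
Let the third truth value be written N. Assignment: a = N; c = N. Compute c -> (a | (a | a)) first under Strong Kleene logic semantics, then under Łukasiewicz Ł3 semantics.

In Strong Kleene logic: a | a = N | N = N
a | (a | a) = N | N = N
c -> (a | (a | a)) = N -> N = N  [~N | N]
In Łukasiewicz Ł3: a | a = N | N = N
a | (a | a) = N | N = N
c -> (a | (a | a)) = N -> N = true  [min(1, 1−½+½)]
They differ because Strong Kleene logic and Łukasiewicz Ł3 treat N differently under implication.

N; true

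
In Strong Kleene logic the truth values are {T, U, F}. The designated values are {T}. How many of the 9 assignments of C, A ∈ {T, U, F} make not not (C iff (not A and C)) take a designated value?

Designated under: (C=T, A=F); (C=F, A=T); (C=F, A=U); (C=F, A=F).

4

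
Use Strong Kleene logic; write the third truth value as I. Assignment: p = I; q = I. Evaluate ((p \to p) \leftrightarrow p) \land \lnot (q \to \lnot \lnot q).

p \to p = I \to I = I
(p \to p) \leftrightarrow p = I \leftrightarrow I = I
\lnot q = \lnot I = I
\lnot \lnot q = \lnot I = I
q \to \lnot \lnot q = I \to I = I
\lnot (q \to \lnot \lnot q) = \lnot I = I
((p \to p) \leftrightarrow p) \land \lnot (q \to \lnot \lnot q) = I \land I = I

I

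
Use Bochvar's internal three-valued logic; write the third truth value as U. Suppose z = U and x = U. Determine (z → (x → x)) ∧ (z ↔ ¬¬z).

x → x = U → U = U  [any arg is the third value ⇒ result is the third value]
z → (x → x) = U → U = U
¬z = ¬U = U
¬¬z = ¬U = U
z ↔ ¬¬z = U ↔ U = U
(z → (x → x)) ∧ (z ↔ ¬¬z) = U ∧ U = U

U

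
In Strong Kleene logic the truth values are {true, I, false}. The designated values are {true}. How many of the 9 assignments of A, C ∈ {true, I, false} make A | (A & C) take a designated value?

Designated under: (A=true, C=true); (A=true, C=I); (A=true, C=false).

3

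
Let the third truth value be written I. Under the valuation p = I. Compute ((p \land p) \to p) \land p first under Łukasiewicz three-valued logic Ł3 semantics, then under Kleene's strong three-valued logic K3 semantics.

In Łukasiewicz three-valued logic Ł3: p \land p = I \land I = I
(p \land p) \to p = I \to I = true  [min(1, 1−½+½)]
((p \land p) \to p) \land p = true \land I = I
In Kleene's strong three-valued logic K3: p \land p = I \land I = I
(p \land p) \to p = I \to I = I
((p \land p) \to p) \land p = I \land I = I

I; I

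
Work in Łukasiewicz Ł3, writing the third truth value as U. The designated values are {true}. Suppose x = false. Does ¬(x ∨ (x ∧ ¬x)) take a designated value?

Yes

¬x = ¬false = true
x ∧ ¬x = false ∧ true = false
x ∨ (x ∧ ¬x) = false ∨ false = false
¬(x ∨ (x ∧ ¬x)) = ¬false = true
true ∈ {true}.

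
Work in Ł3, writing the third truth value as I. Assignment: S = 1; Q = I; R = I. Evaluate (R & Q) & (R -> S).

R & Q = I & I = I
R -> S = I -> 1 = 1  [min(1, 1−½+1)]
(R & Q) & (R -> S) = I & 1 = I

I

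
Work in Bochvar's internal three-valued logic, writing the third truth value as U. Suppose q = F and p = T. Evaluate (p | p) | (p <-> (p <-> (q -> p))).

p | p = T | T = T
q -> p = F -> T = T
p <-> (q -> p) = T <-> T = T
p <-> (p <-> (q -> p)) = T <-> T = T
(p | p) | (p <-> (p <-> (q -> p))) = T | T = T

T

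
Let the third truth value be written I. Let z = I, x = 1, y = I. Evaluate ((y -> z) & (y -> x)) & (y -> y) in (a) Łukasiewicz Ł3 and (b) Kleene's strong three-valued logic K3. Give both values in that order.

In Łukasiewicz Ł3: y -> z = I -> I = 1  [min(1, 1−½+½)]
y -> x = I -> 1 = 1
(y -> z) & (y -> x) = 1 & 1 = 1
y -> y = I -> I = 1
((y -> z) & (y -> x)) & (y -> y) = 1 & 1 = 1
In Kleene's strong three-valued logic K3: y -> z = I -> I = I
y -> x = I -> 1 = 1
(y -> z) & (y -> x) = I & 1 = I
y -> y = I -> I = I
((y -> z) & (y -> x)) & (y -> y) = I & I = I
They differ because Łukasiewicz Ł3 and Kleene's strong three-valued logic K3 treat I differently under implication.

1; I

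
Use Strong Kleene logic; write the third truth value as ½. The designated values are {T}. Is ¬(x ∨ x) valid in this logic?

Countermodel: x=T gives F, which is not designated.

No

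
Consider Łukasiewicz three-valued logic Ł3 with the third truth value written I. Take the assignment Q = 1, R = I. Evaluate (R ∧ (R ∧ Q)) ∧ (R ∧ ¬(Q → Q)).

0

R ∧ Q = I ∧ 1 = I
R ∧ (R ∧ Q) = I ∧ I = I
Q → Q = 1 → 1 = 1
¬(Q → Q) = ¬1 = 0
R ∧ ¬(Q → Q) = I ∧ 0 = 0
(R ∧ (R ∧ Q)) ∧ (R ∧ ¬(Q → Q)) = I ∧ 0 = 0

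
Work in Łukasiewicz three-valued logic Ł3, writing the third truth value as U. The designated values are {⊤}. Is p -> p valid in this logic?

Every assignment of p over {⊤, U, ⊥} gives a value in {⊤}.
In particular, with p=U: p -> p = ⊤.

Yes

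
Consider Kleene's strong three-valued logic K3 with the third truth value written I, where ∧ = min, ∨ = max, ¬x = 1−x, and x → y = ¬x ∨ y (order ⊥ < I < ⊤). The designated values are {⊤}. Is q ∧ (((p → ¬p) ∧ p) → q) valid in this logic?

Countermodel: q=I, p=⊤ gives I, which is not designated.

No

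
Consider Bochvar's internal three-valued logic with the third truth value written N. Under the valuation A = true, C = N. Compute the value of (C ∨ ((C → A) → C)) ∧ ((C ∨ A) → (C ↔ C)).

N

C → A = N → true = N
(C → A) → C = N → N = N
C ∨ ((C → A) → C) = N ∨ N = N
C ∨ A = N ∨ true = N
C ↔ C = N ↔ N = N
(C ∨ A) → (C ↔ C) = N → N = N
(C ∨ ((C → A) → C)) ∧ ((C ∨ A) → (C ↔ C)) = N ∧ N = N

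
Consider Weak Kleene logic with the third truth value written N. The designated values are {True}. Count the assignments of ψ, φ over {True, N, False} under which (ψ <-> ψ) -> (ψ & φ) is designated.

1

Designated under: (ψ=True, φ=True).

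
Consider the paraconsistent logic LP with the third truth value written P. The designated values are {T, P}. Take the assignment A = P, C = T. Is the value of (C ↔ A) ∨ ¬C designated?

Yes

C ↔ A = T ↔ P = P
¬C = ¬T = F
(C ↔ A) ∨ ¬C = P ∨ F = P
P ∈ {T, P}.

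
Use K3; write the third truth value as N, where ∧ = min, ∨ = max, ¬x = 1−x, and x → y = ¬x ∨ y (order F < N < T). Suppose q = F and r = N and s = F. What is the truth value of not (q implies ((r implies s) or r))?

r implies s = N implies F = N
(r implies s) or r = N or N = N
q implies ((r implies s) or r) = F implies N = T
not (q implies ((r implies s) or r)) = not T = F

F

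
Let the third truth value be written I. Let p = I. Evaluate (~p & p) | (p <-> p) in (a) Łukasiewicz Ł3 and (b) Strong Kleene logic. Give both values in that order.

1; I

In Łukasiewicz Ł3: ~p = ~I = I
~p & p = I & I = I
p <-> p = I <-> I = 1  [1 − |½−½|]
(~p & p) | (p <-> p) = I | 1 = 1
In Strong Kleene logic: ~p = ~I = I
~p & p = I & I = I
p <-> p = I <-> I = I
(~p & p) | (p <-> p) = I | I = I
They differ because Łukasiewicz Ł3 and Strong Kleene logic treat I differently under implication.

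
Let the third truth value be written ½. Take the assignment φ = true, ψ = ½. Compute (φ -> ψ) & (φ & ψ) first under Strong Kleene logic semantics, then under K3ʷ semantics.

½; ½

In Strong Kleene logic: φ -> ψ = true -> ½ = ½  [~true | ½]
φ & ψ = true & ½ = ½
(φ -> ψ) & (φ & ψ) = ½ & ½ = ½
In K3ʷ: φ -> ψ = true -> ½ = ½
φ & ψ = true & ½ = ½
(φ -> ψ) & (φ & ψ) = ½ & ½ = ½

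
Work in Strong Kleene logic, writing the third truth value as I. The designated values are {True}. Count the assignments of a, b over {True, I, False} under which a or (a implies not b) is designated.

7

Of the 9 assignments, 7 give a value in {True}.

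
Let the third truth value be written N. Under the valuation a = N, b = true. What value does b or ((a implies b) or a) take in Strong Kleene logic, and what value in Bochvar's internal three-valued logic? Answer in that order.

true; N

In Strong Kleene logic: a implies b = N implies true = true  [not N or true]
(a implies b) or a = true or N = true
b or ((a implies b) or a) = true or true = true
In Bochvar's internal three-valued logic: a implies b = N implies true = N  [any arg is the third value ⇒ result is the third value]
(a implies b) or a = N or N = N
b or ((a implies b) or a) = true or N = N
They differ because Strong Kleene logic and Bochvar's internal three-valued logic treat N differently under the binary connectives.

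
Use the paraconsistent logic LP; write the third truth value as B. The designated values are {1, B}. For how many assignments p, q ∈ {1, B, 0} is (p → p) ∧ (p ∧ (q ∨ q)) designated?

4

Designated under: (p=1, q=1); (p=1, q=B); (p=B, q=1); (p=B, q=B).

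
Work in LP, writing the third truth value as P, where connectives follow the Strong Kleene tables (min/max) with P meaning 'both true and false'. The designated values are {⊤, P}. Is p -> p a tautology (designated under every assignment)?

Yes

Every assignment of p over {⊤, P, ⊥} gives a value in {⊤, P}.
In particular, with p=P: p -> p = P.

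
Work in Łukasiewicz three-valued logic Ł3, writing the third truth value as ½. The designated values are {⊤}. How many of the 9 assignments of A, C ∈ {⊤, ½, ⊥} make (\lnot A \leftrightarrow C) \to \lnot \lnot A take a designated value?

6

Of the 9 assignments, 6 give a value in {⊤}.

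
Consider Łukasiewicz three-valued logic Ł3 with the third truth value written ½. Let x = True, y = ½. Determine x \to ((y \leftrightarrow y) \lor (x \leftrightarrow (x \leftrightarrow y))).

True

y \leftrightarrow y = ½ \leftrightarrow ½ = True  [1 − |½−½|]
x \leftrightarrow y = True \leftrightarrow ½ = ½
x \leftrightarrow (x \leftrightarrow y) = True \leftrightarrow ½ = ½
(y \leftrightarrow y) \lor (x \leftrightarrow (x \leftrightarrow y)) = True \lor ½ = True
x \to ((y \leftrightarrow y) \lor (x \leftrightarrow (x \leftrightarrow y))) = True \to True = True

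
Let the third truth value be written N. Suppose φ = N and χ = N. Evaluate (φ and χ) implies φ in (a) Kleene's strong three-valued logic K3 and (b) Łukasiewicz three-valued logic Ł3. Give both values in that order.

N; T

In Kleene's strong three-valued logic K3: φ and χ = N and N = N
(φ and χ) implies φ = N implies N = N
In Łukasiewicz three-valued logic Ł3: φ and χ = N and N = N
(φ and χ) implies φ = N implies N = T  [min(1, 1−½+½)]
They differ because Kleene's strong three-valued logic K3 and Łukasiewicz three-valued logic Ł3 treat N differently under implication.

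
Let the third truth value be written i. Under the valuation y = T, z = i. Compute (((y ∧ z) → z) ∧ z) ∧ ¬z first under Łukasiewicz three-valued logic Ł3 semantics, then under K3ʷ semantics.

i; i

In Łukasiewicz three-valued logic Ł3: y ∧ z = T ∧ i = i
(y ∧ z) → z = i → i = T
((y ∧ z) → z) ∧ z = T ∧ i = i
¬z = ¬i = i
(((y ∧ z) → z) ∧ z) ∧ ¬z = i ∧ i = i
In K3ʷ: y ∧ z = T ∧ i = i
(y ∧ z) → z = i → i = i
((y ∧ z) → z) ∧ z = i ∧ i = i
¬z = ¬i = i
(((y ∧ z) → z) ∧ z) ∧ ¬z = i ∧ i = i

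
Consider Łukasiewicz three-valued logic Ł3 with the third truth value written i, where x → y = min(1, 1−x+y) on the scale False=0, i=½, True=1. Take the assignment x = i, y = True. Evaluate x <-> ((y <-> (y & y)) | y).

i

y & y = True & True = True
y <-> (y & y) = True <-> True = True
(y <-> (y & y)) | y = True | True = True
x <-> ((y <-> (y & y)) | y) = i <-> True = i  [1 − |½−1|]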